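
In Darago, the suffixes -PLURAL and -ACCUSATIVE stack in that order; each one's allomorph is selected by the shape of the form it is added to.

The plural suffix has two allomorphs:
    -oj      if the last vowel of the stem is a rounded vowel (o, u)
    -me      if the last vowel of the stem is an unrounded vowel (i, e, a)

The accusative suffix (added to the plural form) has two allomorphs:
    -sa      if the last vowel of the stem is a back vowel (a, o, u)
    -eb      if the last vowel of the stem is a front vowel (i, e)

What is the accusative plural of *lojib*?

*lojib*: last vowel = /i/, an unrounded vowel → -me → *lojibme*.
Since the last vowel of the plural form *lojibme* is /e/ (a front vowel), it takes -eb, giving *lojibmeeb*.

lojibmeeb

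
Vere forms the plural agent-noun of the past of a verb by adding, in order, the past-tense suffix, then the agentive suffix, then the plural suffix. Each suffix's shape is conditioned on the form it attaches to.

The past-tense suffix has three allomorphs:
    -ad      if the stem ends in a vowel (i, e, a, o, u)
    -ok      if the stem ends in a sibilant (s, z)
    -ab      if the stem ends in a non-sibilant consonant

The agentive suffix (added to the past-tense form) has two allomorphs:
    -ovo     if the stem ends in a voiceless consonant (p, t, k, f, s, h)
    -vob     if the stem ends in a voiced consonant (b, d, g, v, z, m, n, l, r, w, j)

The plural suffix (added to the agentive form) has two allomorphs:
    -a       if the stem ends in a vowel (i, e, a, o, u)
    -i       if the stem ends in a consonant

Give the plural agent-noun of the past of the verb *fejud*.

*fejud*: final sound = /d/, a non-sibilant consonant → -ab → *fejudab*.
The past-tense form *fejudab* — final consonant /b/ (voiced) → -vob → *fejudabvob*.
The agentive form *fejudabvob*: final sound = /b/, a consonant → -i → *fejudabvobi*.

fejudabvobi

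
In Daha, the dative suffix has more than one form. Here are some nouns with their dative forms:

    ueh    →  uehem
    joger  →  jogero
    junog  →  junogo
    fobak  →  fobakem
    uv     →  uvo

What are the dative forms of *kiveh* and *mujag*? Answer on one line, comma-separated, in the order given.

kivehem, mujago

The pattern is voicing of the final consonant: -em when the stem ends in a voiceless consonant (*ueh*, *fobak*); -o when the stem ends in a voiced consonant (*joger*, *junog*, *uv*).
*kiveh* — final consonant /h/ (voiceless) → -em → *kivehem*.
Since the final consonant of *mujag* is /g/ (voiced), it takes -o, giving *mujago*.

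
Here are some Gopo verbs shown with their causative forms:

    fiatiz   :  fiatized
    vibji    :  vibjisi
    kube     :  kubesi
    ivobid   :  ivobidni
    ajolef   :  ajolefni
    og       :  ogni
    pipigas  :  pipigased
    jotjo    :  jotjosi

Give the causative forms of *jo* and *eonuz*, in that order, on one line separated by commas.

josi, eonuzed

The suffix is conditioned by the final sound: -ed when the stem ends in a sibilant (*fiatiz*, *pipigas*); -ni when the stem ends in a non-sibilant consonant (*ivobid*, *ajolef*, *og*); -si when the stem ends in a vowel (*vibji*, *kube*, *jotjo*).
*jo*: final sound = /o/, a vowel → -si → *josi*.
The final sound of *eonuz* is /z/, which is a sibilant, so the suffix is -ed, giving *eonuzed*.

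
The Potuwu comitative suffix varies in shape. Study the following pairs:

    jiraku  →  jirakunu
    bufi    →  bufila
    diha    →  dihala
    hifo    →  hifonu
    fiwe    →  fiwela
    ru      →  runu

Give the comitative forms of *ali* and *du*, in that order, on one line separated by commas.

Looking at the last vowel of each stem: -nu when the last vowel of the stem is a rounded vowel (*jiraku*, *hifo*, *ru*); -la when the last vowel of the stem is an unrounded vowel (*bufi*, *diha*, *fiwe*).
The last vowel of *ali* is /i/, which is an unrounded vowel, so the suffix is -la, giving *alila*.
The last vowel of *du* is /u/, which is a rounded vowel, so the suffix is -nu, giving *dunu*.

alila, dunu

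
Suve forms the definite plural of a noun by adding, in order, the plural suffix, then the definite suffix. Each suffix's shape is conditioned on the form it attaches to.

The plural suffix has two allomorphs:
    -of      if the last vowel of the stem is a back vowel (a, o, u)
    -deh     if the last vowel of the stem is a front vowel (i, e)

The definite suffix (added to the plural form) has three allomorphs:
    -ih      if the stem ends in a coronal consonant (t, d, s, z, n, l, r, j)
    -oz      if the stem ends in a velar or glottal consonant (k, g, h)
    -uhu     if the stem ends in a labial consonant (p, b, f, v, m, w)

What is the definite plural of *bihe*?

Since the last vowel of *bihe* is /e/ (a front vowel), it takes -deh, giving *bihedeh*.
Since the final consonant of the plural form *bihedeh* is /h/ (velar/glottal), it takes -oz, giving *bihedehoz*.

bihedehoz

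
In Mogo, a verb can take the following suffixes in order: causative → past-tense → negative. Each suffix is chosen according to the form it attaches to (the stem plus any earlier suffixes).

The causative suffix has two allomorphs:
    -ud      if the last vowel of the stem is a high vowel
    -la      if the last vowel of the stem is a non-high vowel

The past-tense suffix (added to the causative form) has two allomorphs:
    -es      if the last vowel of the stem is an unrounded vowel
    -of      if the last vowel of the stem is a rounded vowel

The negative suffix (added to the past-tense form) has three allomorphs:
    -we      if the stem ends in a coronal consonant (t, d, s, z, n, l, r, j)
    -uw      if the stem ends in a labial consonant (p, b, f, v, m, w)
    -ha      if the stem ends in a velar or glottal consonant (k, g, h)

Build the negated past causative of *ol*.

*ol*: last vowel = /o/, a non-high vowel → -la → *olla*.
The causative form *olla* — last vowel /a/ (an unrounded vowel) → -es → *ollaes*.
The final consonant of the past-tense form *ollaes* is /s/, which is coronal, so the negative suffix is -we, giving *ollaeswe*.

ollaeswe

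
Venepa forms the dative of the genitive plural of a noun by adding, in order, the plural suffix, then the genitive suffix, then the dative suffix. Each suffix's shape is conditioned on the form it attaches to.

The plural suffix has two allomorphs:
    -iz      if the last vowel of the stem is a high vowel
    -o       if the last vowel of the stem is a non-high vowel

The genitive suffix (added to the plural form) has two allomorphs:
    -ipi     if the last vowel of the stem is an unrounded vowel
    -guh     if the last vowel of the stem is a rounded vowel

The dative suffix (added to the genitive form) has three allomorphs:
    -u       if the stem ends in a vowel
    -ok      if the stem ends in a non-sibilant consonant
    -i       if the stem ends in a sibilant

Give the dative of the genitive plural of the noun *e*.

The last vowel of *e* is /e/, which is a non-high vowel, so the plural suffix is -o, giving *eo*.
The plural form *eo*: last vowel = /o/, a rounded vowel → -guh → *eoguh*.
The final sound of the genitive form *eoguh* is /h/, which is a non-sibilant consonant, so the dative suffix is -ok, giving *eoguhok*.

eoguhok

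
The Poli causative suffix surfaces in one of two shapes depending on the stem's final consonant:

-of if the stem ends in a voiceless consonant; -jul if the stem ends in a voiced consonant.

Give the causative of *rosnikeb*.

rosnikebjul

The final consonant of *rosnikeb* is /b/, which is voiced, so the suffix is -jul, giving *rosnikebjul*.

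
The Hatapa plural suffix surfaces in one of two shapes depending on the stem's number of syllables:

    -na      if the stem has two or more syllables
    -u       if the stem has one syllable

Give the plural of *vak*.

With one syllable, *vak* takes -u → *vaku*.

vaku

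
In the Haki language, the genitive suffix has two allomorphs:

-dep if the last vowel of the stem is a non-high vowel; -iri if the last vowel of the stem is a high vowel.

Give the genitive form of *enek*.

enekdep

Since the last vowel of *enek* is /e/ (a non-high vowel), it takes -dep, giving *enekdep*.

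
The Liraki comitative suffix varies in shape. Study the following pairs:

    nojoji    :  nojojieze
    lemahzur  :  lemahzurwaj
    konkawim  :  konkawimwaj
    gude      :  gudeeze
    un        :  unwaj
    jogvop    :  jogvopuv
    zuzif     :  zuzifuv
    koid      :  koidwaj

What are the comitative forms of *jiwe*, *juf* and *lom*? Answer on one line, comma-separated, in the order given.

jiweeze, jufuv, lomwaj

Looking at the final sound of each stem: -uv when the stem ends in a voiceless consonant (*jogvop*, *zuzif*); -waj when the stem ends in a voiced consonant (*lemahzur*, *konkawim*, *un*, *koid*); -eze when the stem ends in a vowel (*nojoji*, *gude*).
Since the final sound of *jiwe* is /e/ (a vowel), it takes -eze, giving *jiweeze*.
*juf*: final sound = /f/, a voiceless consonant → -uv → *jufuv*.
Since the final sound of *lom* is /m/ (a voiced consonant), it takes -waj, giving *lomwaj*.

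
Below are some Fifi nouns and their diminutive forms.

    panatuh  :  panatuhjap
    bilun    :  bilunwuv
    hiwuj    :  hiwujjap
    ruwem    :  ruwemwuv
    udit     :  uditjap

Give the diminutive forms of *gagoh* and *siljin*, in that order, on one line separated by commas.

gagohjap, siljinwuv

The suffix is conditioned by the final consonant: -wuv when the stem ends in a nasal (*bilun*, *ruwem*); -jap when the stem ends in a non-nasal consonant (*panatuh*, *hiwuj*, *udit*).
*gagoh* — final consonant /h/ (non-nasal) → -jap → *gagohjap*.
The final consonant of *siljin* is /n/, which is a nasal, so the suffix is -wuv, giving *siljinwuv*.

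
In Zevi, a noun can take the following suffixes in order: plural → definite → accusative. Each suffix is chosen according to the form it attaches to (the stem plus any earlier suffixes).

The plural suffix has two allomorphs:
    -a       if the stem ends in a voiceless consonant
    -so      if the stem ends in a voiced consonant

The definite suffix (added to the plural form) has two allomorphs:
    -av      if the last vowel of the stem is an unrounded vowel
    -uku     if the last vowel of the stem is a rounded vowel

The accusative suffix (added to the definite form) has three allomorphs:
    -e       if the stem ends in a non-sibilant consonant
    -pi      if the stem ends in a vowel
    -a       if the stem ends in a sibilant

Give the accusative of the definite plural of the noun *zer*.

*zer* — final consonant /r/ (voiced) → -so → *zerso*.
The plural form *zerso*: last vowel = /o/, a rounded vowel → -uku → *zersouku*.
Since the final sound of the definite form *zersouku* is /u/ (a vowel), it takes -pi, giving *zersoukupi*.

zersoukupi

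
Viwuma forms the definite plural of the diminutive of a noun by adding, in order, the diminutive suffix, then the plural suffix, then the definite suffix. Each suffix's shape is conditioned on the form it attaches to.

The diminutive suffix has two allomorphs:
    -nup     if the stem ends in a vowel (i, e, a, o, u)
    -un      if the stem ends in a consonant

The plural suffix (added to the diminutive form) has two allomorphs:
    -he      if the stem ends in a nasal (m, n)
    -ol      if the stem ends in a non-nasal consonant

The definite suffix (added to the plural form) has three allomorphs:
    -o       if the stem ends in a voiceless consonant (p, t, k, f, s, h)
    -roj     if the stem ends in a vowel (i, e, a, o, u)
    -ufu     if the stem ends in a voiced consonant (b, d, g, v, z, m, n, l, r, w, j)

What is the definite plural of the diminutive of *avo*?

avonupolufu

*avo* — final sound /o/ (a vowel) → -nup → *avonup*.
The final consonant of the diminutive form *avonup* is /p/, which is non-nasal, so the plural suffix is -ol, giving *avonupol*.
The final sound of the plural form *avonupol* is /l/, which is a voiced consonant, so the definite suffix is -ufu, giving *avonupolufu*.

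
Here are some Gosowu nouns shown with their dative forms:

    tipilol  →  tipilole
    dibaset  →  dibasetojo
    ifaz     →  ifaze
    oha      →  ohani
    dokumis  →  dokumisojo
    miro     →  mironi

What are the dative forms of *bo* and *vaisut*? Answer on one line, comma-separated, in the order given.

Looking at the final sound of each stem: -ojo when the stem ends in a voiceless consonant (*dibaset*, *dokumis*); -e when the stem ends in a voiced consonant (*tipilol*, *ifaz*); -ni when the stem ends in a vowel (*oha*, *miro*).
Since the final sound of *bo* is /o/ (a vowel), it takes -ni, giving *boni*.
Since the final sound of *vaisut* is /t/ (a voiceless consonant), it takes -ojo, giving *vaisutojo*.

boni, vaisutojo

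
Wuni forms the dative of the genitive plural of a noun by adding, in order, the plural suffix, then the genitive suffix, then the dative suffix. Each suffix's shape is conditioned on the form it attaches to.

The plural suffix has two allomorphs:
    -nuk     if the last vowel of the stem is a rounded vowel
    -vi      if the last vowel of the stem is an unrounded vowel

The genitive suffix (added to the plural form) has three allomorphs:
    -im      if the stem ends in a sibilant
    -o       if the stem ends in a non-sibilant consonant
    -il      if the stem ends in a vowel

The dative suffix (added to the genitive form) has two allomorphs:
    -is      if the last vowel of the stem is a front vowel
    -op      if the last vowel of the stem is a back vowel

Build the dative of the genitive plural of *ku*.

kunukoop

*ku*: last vowel = /u/, a rounded vowel → -nuk → *kunuk*.
Since the final sound of the plural form *kunuk* is /k/ (a non-sibilant consonant), it takes -o, giving *kunuko*.
Since the last vowel of the genitive form *kunuko* is /o/ (a back vowel), it takes -op, giving *kunukoop*.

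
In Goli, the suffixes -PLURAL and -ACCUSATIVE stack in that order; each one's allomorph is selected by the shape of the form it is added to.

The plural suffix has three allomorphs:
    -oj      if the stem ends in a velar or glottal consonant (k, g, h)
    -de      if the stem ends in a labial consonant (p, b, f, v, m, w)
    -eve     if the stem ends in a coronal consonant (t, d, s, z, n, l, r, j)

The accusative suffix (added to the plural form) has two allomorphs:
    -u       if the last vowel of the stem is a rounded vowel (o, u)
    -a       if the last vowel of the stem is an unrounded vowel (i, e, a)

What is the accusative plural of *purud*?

The final consonant of *purud* is /d/, which is coronal, so the plural suffix is -eve, giving *purudeve*.
The last vowel of the plural form *purudeve* is /e/, which is an unrounded vowel, so the accusative suffix is -a, giving *purudevea*.

purudevea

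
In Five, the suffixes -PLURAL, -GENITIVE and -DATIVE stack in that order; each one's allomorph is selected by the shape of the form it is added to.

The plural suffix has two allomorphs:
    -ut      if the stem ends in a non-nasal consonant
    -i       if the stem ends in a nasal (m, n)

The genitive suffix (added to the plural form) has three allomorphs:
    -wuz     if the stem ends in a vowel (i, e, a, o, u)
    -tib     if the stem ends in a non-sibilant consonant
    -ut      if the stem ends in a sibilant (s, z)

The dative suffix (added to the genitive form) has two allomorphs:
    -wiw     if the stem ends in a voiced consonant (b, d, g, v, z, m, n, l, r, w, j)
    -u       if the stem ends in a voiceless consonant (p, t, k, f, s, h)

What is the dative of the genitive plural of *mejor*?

Since the final consonant of *mejor* is /r/ (non-nasal), it takes -ut, giving *mejorut*.
Since the final sound of the plural form *mejorut* is /t/ (a non-sibilant consonant), it takes -tib, giving *mejoruttib*.
The genitive form *mejoruttib* — final consonant /b/ (voiced) → -wiw → *mejoruttibwiw*.

mejoruttibwiw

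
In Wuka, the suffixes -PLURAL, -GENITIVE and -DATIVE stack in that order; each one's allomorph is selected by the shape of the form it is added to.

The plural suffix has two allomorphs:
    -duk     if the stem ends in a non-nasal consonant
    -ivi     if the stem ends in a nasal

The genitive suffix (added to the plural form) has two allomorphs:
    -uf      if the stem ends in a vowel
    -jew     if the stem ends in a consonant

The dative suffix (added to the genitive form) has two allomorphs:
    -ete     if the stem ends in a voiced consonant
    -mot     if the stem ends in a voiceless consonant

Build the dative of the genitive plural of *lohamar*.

lohamardukjewete

*lohamar* — final consonant /r/ (non-nasal) → -duk → *lohamarduk*.
The plural form *lohamarduk*: final sound = /k/, a consonant → -jew → *lohamardukjew*.
The final consonant of the genitive form *lohamardukjew* is /w/, which is voiced, so the dative suffix is -ete, giving *lohamardukjewete*.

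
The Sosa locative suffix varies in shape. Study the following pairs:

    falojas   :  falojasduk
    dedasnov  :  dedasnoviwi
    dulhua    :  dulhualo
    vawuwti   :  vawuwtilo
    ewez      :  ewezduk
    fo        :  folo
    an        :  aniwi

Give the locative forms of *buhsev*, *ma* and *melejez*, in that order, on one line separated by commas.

buhseviwi, malo, melejezduk

Looking at the final sound of each stem: -duk when the stem ends in a sibilant (*falojas*, *ewez*); -iwi when the stem ends in a non-sibilant consonant (*dedasnov*, *an*); -lo when the stem ends in a vowel (*dulhua*, *vawuwti*, *fo*).
Since the final sound of *buhsev* is /v/ (a non-sibilant consonant), it takes -iwi, giving *buhseviwi*.
Since the final sound of *ma* is /a/ (a vowel), it takes -lo, giving *malo*.
Since the final sound of *melejez* is /z/ (a sibilant), it takes -duk, giving *melejezduk*.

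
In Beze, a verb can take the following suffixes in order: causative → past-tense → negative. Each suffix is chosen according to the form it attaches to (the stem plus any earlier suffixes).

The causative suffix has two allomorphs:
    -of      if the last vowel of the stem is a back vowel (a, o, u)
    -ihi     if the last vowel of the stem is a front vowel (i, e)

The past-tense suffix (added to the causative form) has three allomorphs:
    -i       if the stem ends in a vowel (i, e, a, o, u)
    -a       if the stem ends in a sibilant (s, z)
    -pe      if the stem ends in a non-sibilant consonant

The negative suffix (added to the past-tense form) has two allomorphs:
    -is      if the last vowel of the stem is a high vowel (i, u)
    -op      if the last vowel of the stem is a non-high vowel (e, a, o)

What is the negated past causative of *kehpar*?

The last vowel of *kehpar* is /a/, which is a back vowel, so the causative suffix is -of, giving *kehparof*.
Since the final sound of the causative form *kehparof* is /f/ (a non-sibilant consonant), it takes -pe, giving *kehparofpe*.
The last vowel of the past-tense form *kehparofpe* is /e/, which is a non-high vowel, so the negative suffix is -op, giving *kehparofpeop*.

kehparofpeop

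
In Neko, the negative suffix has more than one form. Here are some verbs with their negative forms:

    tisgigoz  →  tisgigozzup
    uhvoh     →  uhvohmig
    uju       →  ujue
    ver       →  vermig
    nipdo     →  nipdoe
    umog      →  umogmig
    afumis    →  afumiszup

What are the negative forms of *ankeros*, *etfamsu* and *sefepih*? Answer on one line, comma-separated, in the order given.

ankeroszup, etfamsue, sefepihmig

The alternation tracks the final sound of the stem — -zup when the stem ends in a sibilant (*tisgigoz*, *afumis*); -mig when the stem ends in a non-sibilant consonant (*uhvoh*, *ver*, *umog*); -e when the stem ends in a vowel (*uju*, *nipdo*).
The final sound of *ankeros* is /s/, which is a sibilant, so the suffix is -zup, giving *ankeroszup*.
*etfamsu*: final sound = /u/, a vowel → -e → *etfamsue*.
*sefepih* — final sound /h/ (a non-sibilant consonant) → -mig → *sefepihmig*.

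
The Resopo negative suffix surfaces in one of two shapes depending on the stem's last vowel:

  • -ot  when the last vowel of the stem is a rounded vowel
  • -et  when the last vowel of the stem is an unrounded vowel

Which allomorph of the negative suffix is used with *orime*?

*orime*: last vowel = /e/, an unrounded vowel → -et.

-et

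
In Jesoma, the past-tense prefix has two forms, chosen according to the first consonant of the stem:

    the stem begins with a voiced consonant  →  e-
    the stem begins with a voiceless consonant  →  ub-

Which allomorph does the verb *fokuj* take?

*fokuj*: first consonant = /f/, voiceless → ub-.

ub-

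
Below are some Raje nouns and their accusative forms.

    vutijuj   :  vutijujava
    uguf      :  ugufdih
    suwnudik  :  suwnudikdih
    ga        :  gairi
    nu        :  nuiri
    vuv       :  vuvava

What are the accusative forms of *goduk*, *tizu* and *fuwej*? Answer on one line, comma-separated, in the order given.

godukdih, tizuiri, fuwejava

The pattern is voicing of the final sound: -dih when the stem ends in a voiceless consonant (*uguf*, *suwnudik*); -ava when the stem ends in a voiced consonant (*vutijuj*, *vuv*); -iri when the stem ends in a vowel (*ga*, *nu*).
*goduk*: final sound = /k/, a voiceless consonant → -dih → *godukdih*.
The final sound of *tizu* is /u/, which is a vowel, so the suffix is -iri, giving *tizuiri*.
The final sound of *fuwej* is /j/, which is a voiced consonant, so the suffix is -ava, giving *fuwejava*.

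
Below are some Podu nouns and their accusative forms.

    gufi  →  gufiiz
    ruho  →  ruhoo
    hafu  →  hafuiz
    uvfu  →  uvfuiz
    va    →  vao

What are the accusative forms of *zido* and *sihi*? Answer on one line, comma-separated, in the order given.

The alternation tracks the last vowel of the stem — -iz when the last vowel of the stem is a high vowel (*gufi*, *hafu*, *uvfu*); -o when the last vowel of the stem is a non-high vowel (*ruho*, *va*).
*zido* — last vowel /o/ (a non-high vowel) → -o → *zidoo*.
The last vowel of *sihi* is /i/, which is a high vowel, so the suffix is -iz, giving *sihiiz*.

zidoo, sihiiz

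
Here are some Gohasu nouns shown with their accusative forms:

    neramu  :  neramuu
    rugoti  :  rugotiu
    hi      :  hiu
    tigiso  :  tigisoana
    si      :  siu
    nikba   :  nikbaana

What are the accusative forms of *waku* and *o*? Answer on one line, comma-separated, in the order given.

wakuu, oana

The alternation tracks the last vowel of the stem — -u when the last vowel of the stem is a high vowel (*neramu*, *rugoti*, *hi*, *si*); -ana when the last vowel of the stem is a non-high vowel (*tigiso*, *nikba*).
*waku*: last vowel = /u/, a high vowel → -u → *wakuu*.
*o*: last vowel = /o/, a non-high vowel → -ana → *oana*.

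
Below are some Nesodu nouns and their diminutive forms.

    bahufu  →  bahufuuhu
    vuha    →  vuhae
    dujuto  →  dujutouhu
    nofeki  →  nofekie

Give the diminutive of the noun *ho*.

houhu

The pattern is rounding harmony: -uhu when the last vowel of the stem is a rounded vowel (*bahufu*, *dujuto*); -e when the last vowel of the stem is an unrounded vowel (*vuha*, *nofeki*).
*ho*: last vowel = /o/, a rounded vowel → -uhu → *houhu*.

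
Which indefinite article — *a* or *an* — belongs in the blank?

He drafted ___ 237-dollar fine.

The indefinite article is chosen by the initial *sound* of the following word, not its spelling.
The number *237* is spoken "two hundred …", beginning with /tuː/ — a consonant sound.
So the article is *a*: He drafted a 237-dollar fine.

a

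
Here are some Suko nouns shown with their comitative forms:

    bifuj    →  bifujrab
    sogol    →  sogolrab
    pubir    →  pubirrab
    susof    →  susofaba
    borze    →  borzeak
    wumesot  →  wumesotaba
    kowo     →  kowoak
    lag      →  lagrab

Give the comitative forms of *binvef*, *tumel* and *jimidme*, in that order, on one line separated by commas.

binvefaba, tumelrab, jimidmeak

The alternation tracks the final sound of the stem — -aba when the stem ends in a voiceless consonant (*susof*, *wumesot*); -rab when the stem ends in a voiced consonant (*bifuj*, *sogol*, *pubir*, *lag*); -ak when the stem ends in a vowel (*borze*, *kowo*).
The final sound of *binvef* is /f/, which is a voiceless consonant, so the suffix is -aba, giving *binvefaba*.
*tumel*: final sound = /l/, a voiced consonant → -rab → *tumelrab*.
*jimidme* — final sound /e/ (a vowel) → -ak → *jimidmeak*.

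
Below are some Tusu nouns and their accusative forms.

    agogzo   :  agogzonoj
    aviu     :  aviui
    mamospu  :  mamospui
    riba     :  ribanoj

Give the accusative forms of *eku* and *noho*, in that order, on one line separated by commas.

ekui, nohonoj

The suffix is conditioned by the last vowel: -i when the last vowel of the stem is a high vowel (*aviu*, *mamospu*); -noj when the last vowel of the stem is a non-high vowel (*agogzo*, *riba*).
Since the last vowel of *eku* is /u/ (a high vowel), it takes -i, giving *ekui*.
*noho*: last vowel = /o/, a non-high vowel → -noj → *nohonoj*.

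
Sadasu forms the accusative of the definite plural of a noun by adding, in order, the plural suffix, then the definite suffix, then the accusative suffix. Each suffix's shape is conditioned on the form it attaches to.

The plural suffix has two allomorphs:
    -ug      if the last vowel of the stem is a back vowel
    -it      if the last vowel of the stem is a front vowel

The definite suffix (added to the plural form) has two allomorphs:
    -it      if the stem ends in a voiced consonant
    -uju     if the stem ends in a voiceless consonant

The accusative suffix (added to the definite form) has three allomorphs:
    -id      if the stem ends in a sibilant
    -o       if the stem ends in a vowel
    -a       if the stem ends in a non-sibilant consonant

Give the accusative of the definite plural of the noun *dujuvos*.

dujuvosugita

The last vowel of *dujuvos* is /o/, which is a back vowel, so the plural suffix is -ug, giving *dujuvosug*.
The plural form *dujuvosug* — final consonant /g/ (voiced) → -it → *dujuvosugit*.
Since the final sound of the definite form *dujuvosugit* is /t/ (a non-sibilant consonant), it takes -a, giving *dujuvosugita*.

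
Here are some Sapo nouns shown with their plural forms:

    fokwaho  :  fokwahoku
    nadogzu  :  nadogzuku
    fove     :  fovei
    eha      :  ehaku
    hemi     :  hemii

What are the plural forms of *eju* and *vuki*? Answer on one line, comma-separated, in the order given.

The alternation tracks the last vowel of the stem — -i when the last vowel of the stem is a front vowel (*fove*, *hemi*); -ku when the last vowel of the stem is a back vowel (*fokwaho*, *nadogzu*, *eha*).
Since the last vowel of *eju* is /u/ (a back vowel), it takes -ku, giving *ejuku*.
Since the last vowel of *vuki* is /i/ (a front vowel), it takes -i, giving *vukii*.

ejuku, vukii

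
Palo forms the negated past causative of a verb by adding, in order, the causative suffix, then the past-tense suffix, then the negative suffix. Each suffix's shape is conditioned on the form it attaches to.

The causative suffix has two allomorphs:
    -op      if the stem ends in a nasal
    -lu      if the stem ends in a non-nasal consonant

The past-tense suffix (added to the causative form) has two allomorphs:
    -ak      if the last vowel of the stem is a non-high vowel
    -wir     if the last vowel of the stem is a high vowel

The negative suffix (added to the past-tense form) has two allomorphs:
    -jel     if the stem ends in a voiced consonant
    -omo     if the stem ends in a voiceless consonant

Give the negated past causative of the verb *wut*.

The final consonant of *wut* is /t/, which is non-nasal, so the causative suffix is -lu, giving *wutlu*.
The causative form *wutlu*: last vowel = /u/, a high vowel → -wir → *wutluwir*.
Since the final consonant of the past-tense form *wutluwir* is /r/ (voiced), it takes -jel, giving *wutluwirjel*.

wutluwirjel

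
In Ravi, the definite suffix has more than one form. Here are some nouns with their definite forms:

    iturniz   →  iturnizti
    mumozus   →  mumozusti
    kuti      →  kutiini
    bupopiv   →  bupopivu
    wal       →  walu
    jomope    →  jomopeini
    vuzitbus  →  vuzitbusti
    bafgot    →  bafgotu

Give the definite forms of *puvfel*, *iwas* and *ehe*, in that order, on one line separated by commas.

puvfelu, iwasti, eheini

The alternation tracks the final sound of the stem — -ti when the stem ends in a sibilant (*iturniz*, *mumozus*, *vuzitbus*); -u when the stem ends in a non-sibilant consonant (*bupopiv*, *wal*, *bafgot*); -ini when the stem ends in a vowel (*kuti*, *jomope*).
*puvfel* — final sound /l/ (a non-sibilant consonant) → -u → *puvfelu*.
Since the final sound of *iwas* is /s/ (a sibilant), it takes -ti, giving *iwasti*.
Since the final sound of *ehe* is /e/ (a vowel), it takes -ini, giving *eheini*.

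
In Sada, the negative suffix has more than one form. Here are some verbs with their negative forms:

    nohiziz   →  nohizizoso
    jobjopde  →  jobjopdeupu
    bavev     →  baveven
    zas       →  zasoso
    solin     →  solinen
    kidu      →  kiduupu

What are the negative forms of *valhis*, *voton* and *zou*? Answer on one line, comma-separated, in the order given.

The suffix is conditioned by the final sound: -oso when the stem ends in a sibilant (*nohiziz*, *zas*); -en when the stem ends in a non-sibilant consonant (*bavev*, *solin*); -upu when the stem ends in a vowel (*jobjopde*, *kidu*).
Since the final sound of *valhis* is /s/ (a sibilant), it takes -oso, giving *valhisoso*.
The final sound of *voton* is /n/, which is a non-sibilant consonant, so the suffix is -en, giving *votonen*.
The final sound of *zou* is /u/, which is a vowel, so the suffix is -upu, giving *zouupu*.

valhisoso, votonen, zouupu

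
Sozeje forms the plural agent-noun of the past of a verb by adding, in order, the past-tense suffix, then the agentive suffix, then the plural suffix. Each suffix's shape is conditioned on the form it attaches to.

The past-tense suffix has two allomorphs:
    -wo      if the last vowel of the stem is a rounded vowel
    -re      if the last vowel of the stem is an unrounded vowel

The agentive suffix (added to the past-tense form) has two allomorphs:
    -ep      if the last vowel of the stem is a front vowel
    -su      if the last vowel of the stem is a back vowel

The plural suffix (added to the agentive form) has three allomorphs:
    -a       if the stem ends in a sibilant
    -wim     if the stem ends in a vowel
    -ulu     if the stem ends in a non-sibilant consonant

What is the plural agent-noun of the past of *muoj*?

The last vowel of *muoj* is /o/, which is a rounded vowel, so the past-tense suffix is -wo, giving *muojwo*.
The past-tense form *muojwo* — last vowel /o/ (a back vowel) → -su → *muojwosu*.
Since the final sound of the agentive form *muojwosu* is /u/ (a vowel), it takes -wim, giving *muojwosuwim*.

muojwosuwim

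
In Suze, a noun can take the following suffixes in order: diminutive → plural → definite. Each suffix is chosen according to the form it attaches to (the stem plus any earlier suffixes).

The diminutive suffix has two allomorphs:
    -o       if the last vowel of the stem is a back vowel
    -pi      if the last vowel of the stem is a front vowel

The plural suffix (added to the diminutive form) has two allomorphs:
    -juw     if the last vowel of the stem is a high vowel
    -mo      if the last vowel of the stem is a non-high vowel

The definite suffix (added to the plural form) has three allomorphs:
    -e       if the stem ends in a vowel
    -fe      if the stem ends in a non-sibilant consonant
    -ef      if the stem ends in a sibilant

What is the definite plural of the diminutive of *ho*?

The last vowel of *ho* is /o/, which is a back vowel, so the diminutive suffix is -o, giving *hoo*.
Since the last vowel of the diminutive form *hoo* is /o/ (a non-high vowel), it takes -mo, giving *hoomo*.
The plural form *hoomo*: final sound = /o/, a vowel → -e → *hoomoe*.

hoomoe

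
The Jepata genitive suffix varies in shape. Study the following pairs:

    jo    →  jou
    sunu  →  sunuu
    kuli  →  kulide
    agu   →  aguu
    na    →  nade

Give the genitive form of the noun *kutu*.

kutuu

The pattern is rounding harmony: -u when the last vowel of the stem is a rounded vowel (*jo*, *sunu*, *agu*); -de when the last vowel of the stem is an unrounded vowel (*kuli*, *na*).
*kutu*: last vowel = /u/, a rounded vowel → -u → *kutuu*.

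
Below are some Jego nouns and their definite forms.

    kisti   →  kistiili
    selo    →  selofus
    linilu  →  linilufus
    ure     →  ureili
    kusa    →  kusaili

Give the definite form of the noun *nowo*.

The alternation tracks the last vowel of the stem — -fus when the last vowel of the stem is a rounded vowel (*selo*, *linilu*); -ili when the last vowel of the stem is an unrounded vowel (*kisti*, *ure*, *kusa*).
Since the last vowel of *nowo* is /o/ (a rounded vowel), it takes -fus, giving *nowofus*.

nowofus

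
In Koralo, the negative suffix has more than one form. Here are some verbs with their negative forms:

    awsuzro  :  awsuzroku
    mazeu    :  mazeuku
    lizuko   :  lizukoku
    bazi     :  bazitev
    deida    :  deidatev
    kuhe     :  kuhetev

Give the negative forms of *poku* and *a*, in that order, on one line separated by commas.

pokuku, atev

The suffix is conditioned by the last vowel: -ku when the last vowel of the stem is a rounded vowel (*awsuzro*, *mazeu*, *lizuko*); -tev when the last vowel of the stem is an unrounded vowel (*bazi*, *deida*, *kuhe*).
The last vowel of *poku* is /u/, which is a rounded vowel, so the suffix is -ku, giving *pokuku*.
*a*: last vowel = /a/, an unrounded vowel → -tev → *atev*.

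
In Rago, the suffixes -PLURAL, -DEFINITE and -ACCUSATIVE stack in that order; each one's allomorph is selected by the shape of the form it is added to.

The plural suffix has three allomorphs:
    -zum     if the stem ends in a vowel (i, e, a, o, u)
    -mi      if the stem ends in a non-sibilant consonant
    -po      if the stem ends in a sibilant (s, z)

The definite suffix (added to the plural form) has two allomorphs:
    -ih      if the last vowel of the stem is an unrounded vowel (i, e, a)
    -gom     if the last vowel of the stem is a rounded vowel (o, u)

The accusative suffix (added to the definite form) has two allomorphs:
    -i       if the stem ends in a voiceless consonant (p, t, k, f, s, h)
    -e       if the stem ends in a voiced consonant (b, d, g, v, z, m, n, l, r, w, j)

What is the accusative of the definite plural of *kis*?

kispogome

*kis*: final sound = /s/, a sibilant → -po → *kispo*.
The last vowel of the plural form *kispo* is /o/, which is a rounded vowel, so the definite suffix is -gom, giving *kispogom*.
The definite form *kispogom* — final consonant /m/ (voiced) → -e → *kispogome*.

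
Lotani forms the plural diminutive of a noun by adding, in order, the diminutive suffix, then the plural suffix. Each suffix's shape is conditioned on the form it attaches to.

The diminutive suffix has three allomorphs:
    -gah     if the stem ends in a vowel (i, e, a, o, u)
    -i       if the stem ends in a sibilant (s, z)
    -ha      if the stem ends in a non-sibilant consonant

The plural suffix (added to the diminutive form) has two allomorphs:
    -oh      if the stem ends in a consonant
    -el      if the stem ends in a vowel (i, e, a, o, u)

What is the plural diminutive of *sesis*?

sesisiel

The final sound of *sesis* is /s/, which is a sibilant, so the diminutive suffix is -i, giving *sesisi*.
The final sound of the diminutive form *sesisi* is /i/, which is a vowel, so the plural suffix is -el, giving *sesisiel*.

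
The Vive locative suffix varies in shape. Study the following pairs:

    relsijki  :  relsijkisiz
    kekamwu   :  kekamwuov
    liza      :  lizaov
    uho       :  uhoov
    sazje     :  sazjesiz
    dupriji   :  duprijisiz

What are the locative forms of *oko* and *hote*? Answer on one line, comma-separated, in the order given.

okoov, hotesiz

The pattern is front/back vowel harmony: -siz when the last vowel of the stem is a front vowel (*relsijki*, *sazje*, *dupriji*); -ov when the last vowel of the stem is a back vowel (*kekamwu*, *liza*, *uho*).
Since the last vowel of *oko* is /o/ (a back vowel), it takes -ov, giving *okoov*.
*hote*: last vowel = /e/, a front vowel → -siz → *hotesiz*.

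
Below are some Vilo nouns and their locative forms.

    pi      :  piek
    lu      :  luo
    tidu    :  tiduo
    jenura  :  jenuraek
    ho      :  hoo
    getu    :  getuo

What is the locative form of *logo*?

The pattern is rounding harmony: -o when the last vowel of the stem is a rounded vowel (*lu*, *tidu*, *ho*, *getu*); -ek when the last vowel of the stem is an unrounded vowel (*pi*, *jenura*).
The last vowel of *logo* is /o/, which is a rounded vowel, so the suffix is -o, giving *logoo*.

logoo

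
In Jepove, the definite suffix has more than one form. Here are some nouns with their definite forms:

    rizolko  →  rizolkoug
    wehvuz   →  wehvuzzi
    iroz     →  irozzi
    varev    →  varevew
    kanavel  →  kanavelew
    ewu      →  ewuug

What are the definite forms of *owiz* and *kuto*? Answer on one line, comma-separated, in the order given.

The pattern is sibilance of the final sound: -zi when the stem ends in a sibilant (*wehvuz*, *iroz*); -ew when the stem ends in a non-sibilant consonant (*varev*, *kanavel*); -ug when the stem ends in a vowel (*rizolko*, *ewu*).
Since the final sound of *owiz* is /z/ (a sibilant), it takes -zi, giving *owizzi*.
*kuto*: final sound = /o/, a vowel → -ug → *kutoug*.

owizzi, kutoug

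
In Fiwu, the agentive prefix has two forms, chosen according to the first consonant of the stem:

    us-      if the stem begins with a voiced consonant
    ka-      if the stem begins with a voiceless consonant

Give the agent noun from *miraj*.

usmiraj

*miraj* — first consonant /m/ (voiced) → us- → *usmiraj*.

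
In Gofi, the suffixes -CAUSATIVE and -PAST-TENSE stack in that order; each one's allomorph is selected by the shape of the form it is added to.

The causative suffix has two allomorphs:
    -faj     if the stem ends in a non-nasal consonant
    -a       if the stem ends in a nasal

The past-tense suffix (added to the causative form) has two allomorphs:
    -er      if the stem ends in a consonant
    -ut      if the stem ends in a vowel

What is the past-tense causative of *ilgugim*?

ilgugimaut

*ilgugim*: final consonant = /m/, a nasal → -a → *ilgugima*.
The causative form *ilgugima* — final sound /a/ (a vowel) → -ut → *ilgugimaut*.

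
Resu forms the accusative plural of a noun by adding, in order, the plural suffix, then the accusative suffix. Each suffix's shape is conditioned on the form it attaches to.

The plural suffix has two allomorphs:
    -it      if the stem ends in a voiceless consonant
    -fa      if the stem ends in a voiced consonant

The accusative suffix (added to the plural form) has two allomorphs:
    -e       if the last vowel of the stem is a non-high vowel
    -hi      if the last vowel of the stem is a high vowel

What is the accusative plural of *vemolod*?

The final consonant of *vemolod* is /d/, which is voiced, so the plural suffix is -fa, giving *vemolodfa*.
Since the last vowel of the plural form *vemolodfa* is /a/ (a non-high vowel), it takes -e, giving *vemolodfae*.

vemolodfae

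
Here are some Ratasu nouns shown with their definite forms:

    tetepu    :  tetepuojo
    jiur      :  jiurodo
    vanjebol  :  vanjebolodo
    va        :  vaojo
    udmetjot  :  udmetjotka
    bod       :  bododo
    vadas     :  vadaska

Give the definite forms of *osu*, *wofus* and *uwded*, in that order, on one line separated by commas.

The alternation tracks the final sound of the stem — -ka when the stem ends in a voiceless consonant (*udmetjot*, *vadas*); -odo when the stem ends in a voiced consonant (*jiur*, *vanjebol*, *bod*); -ojo when the stem ends in a vowel (*tetepu*, *va*).
Since the final sound of *osu* is /u/ (a vowel), it takes -ojo, giving *osuojo*.
*wofus* — final sound /s/ (a voiceless consonant) → -ka → *wofuska*.
The final sound of *uwded* is /d/, which is a voiced consonant, so the suffix is -odo, giving *uwdedodo*.

osuojo, wofuska, uwdedodo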